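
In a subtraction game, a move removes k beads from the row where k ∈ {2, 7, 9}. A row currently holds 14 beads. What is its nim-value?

3

Build the Grundy sequence with g(k) = mex{g(k−s) : s ∈ {2, 7, 9}, s ≤ k}:
g(0) = mex{} = 0
g(1) = mex{} = 0
g(2) = mex{0} = 1
g(3) = mex{0} = 1
g(4) = mex{1} = 0
g(5) = mex{1} = 0
g(6) = mex{0} = 1
g(7) = mex{0} = 1
g(8) = mex{0,1} = 2
g(9) = mex{0,1} = 2
g(10) = mex{0,1,2} = 3
g(11) = mex{0,1,2} = 3
g(12) = mex{0,1,3} = 2
g(13) = mex{0,1,3} = 2
g(14) = mex{0,1,2} = 3
So g(14) = 3.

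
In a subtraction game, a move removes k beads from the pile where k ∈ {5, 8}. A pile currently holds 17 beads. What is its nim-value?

0

Compute g(0), g(1), … for moves {5, 8}:
k:     0  1  2  3  4  5  6  7  8  9 10 11 12 13 14 15 16 17
g(k):  0  0  0  0  0  1  1  1  1  1  2  2  2  0  0  0  0  0
So g(17) = 0.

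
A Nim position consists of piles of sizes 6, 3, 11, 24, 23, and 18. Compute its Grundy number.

19

Compute the nim-sum pairwise:
6 ⊕ 3 = 5
5 ⊕ 11 = 14
14 ⊕ 24 = 22
22 ⊕ 23 = 1
1 ⊕ 18 = 19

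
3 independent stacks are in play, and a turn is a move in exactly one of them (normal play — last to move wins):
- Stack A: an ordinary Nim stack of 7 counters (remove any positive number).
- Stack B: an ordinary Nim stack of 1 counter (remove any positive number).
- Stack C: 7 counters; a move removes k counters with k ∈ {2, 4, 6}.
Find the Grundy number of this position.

Stack A is a plain Nim stack of size 7, so its Grundy value is 7.
Stack B is a plain Nim stack of size 1, so its Grundy value is 1.
Build the Grundy sequence for stack C with g(k) = mex{g(k−s) : s ∈ {2, 4, 6}, s ≤ k}:
g(0) = mex{} = 0
g(1) = mex{} = 0
g(2) = mex{0} = 1
g(3) = mex{0} = 1
g(4) = mex{0,1} = 2
g(5) = mex{0,1} = 2
g(6) = mex{0,1,2} = 3
g(7) = mex{0,1,2} = 3
So g(7) = 3.
The value of a disjunctive sum is the nim-sum of the parts.
Combined value = 7 ⊕ 1 ⊕ 3 = 5.

5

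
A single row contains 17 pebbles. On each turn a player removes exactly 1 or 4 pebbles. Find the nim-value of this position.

0

Build the Grundy sequence with g(k) = mex{g(k−s) : s ∈ {1, 4}, s ≤ k}:
k:     0  1  2  3  4  5  6  7  8  9 10 11 12 13 14 15 16 17
g(k):  0  1  0  1  2  0  1  0  1  2  0  1  0  1  2  0  1  0
So g(17) = 0.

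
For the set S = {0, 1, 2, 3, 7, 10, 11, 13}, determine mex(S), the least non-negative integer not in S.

4

The values 0, 1, 2, 3 are all present; 4 is the first non-negative integer missing from the set.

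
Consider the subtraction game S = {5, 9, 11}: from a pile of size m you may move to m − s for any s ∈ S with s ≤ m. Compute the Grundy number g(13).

Compute g(0), g(1), … for moves {5, 9, 11}:
g(0) = mex{} = 0
g(1) = mex{} = 0
g(2) = mex{} = 0
g(3) = mex{} = 0
g(4) = mex{} = 0
g(5) = mex{0} = 1
g(6) = mex{0} = 1
g(7) = mex{0} = 1
g(8) = mex{0} = 1
g(9) = mex{0} = 1
g(10) = mex{0,1} = 2
g(11) = mex{0,1} = 2
g(12) = mex{0,1} = 2
g(13) = mex{0,1} = 2
So g(13) = 2.

2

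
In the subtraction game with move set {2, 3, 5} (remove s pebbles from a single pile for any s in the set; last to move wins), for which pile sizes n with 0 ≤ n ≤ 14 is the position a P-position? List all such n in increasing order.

0, 1, 7, 8, 14

Grundy values for subtraction set {2, 3, 5}:
g(0) = mex{} = 0
g(1) = mex{} = 0
g(2) = mex{0} = 1
g(3) = mex{0} = 1
g(4) = mex{0,1} = 2
g(5) = mex{0,1} = 2
g(6) = mex{0,1,2} = 3
g(7) = mex{1,2} = 0
g(8) = mex{1,2,3} = 0
g(9) = mex{0,2,3} = 1
g(10) = mex{0,2} = 1
g(11) = mex{0,1,3} = 2
g(12) = mex{0,1} = 2
g(13) = mex{0,1,2} = 3
g(14) = mex{1,2} = 0
The P-positions (g = 0) in 0..14 are 0, 1, 7, 8, 14.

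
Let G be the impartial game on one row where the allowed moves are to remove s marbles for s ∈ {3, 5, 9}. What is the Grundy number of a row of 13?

Build the Grundy sequence with g(k) = mex{g(k−s) : s ∈ {3, 5, 9}, s ≤ k}:
k:     0  1  2  3  4  5  6  7  8  9 10 11 12 13
g(k):  0  0  0  1  1  1  2  2  0  3  3  1  0  2
So g(13) = 2.

2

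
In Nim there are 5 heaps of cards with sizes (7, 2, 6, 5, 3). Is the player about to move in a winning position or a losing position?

Winning position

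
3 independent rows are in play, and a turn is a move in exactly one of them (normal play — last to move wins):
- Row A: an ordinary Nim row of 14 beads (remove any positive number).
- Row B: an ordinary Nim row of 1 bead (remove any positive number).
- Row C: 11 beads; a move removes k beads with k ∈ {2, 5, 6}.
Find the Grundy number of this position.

15

Row A is a plain Nim row of size 14, so its Grundy value is 14.
Row B is a plain Nim row of size 1, so its Grundy value is 1.
Grundy values for row C (subtraction set {2, 5, 6}):
g(0) = mex{} = 0
g(1) = mex{} = 0
g(2) = mex{0} = 1
g(3) = mex{0} = 1
g(4) = mex{1} = 0
g(5) = mex{0,1} = 2
g(6) = mex{0} = 1
g(7) = mex{0,1,2} = 3
g(8) = mex{1} = 0
g(9) = mex{0,1,3} = 2
g(10) = mex{0,2} = 1
g(11) = mex{1,2} = 0
So g(11) = 0.
The value of a disjunctive sum is the nim-sum of the parts.
Combined value = 14 ⊕ 1 ⊕ 0 = 15.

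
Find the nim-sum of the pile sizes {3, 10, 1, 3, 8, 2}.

1

Write each in binary and XOR column by column:
  0011  (3)
  1010  (10)
  0001  (1)
  0011  (3)
  1000  (8)
  0010  (2)
  ----
  0001  (1)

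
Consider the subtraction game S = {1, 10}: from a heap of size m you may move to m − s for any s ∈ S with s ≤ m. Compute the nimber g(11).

0

Build the Grundy sequence with g(k) = mex{g(k−s) : s ∈ {1, 10}, s ≤ k}:
k:     0  1  2  3  4  5  6  7  8  9 10 11
g(k):  0  1  0  1  0  1  0  1  0  1  2  0
So g(11) = 0.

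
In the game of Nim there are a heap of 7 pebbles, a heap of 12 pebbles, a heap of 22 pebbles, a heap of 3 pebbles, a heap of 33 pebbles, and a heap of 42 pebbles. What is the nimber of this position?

Nim-sum: 7 ^ 12 ^ 22 ^ 3 ^ 33 ^ 42 = 21.

21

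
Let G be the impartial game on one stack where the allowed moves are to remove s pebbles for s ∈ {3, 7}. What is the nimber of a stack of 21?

Grundy values for subtraction set {3, 7}:
k:     0  1  2  3  4  5  6  7  8  9 10 11 12 13 14 15 16 17 18 19 20 21
g(k):  0  0  0  1  1  1  0  2  2  1  0  0  0  1  1  1  0  2  2  1  0  0
So g(21) = 0.

0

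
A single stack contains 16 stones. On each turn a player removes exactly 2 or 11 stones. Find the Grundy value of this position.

Grundy values for subtraction set {2, 11}:
k:     0  1  2  3  4  5  6  7  8  9 10 11 12 13 14 15 16
g(k):  0  0  1  1  0  0  1  1  0  0  1  1  2  0  0  1  1
So g(16) = 1.

1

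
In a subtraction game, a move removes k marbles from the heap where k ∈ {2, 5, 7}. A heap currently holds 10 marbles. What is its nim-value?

Grundy values for subtraction set {2, 5, 7}:
g(0) = mex{} = 0
g(1) = mex{} = 0
g(2) = mex{0} = 1
g(3) = mex{0} = 1
g(4) = mex{1} = 0
g(5) = mex{0,1} = 2
g(6) = mex{0} = 1
g(7) = mex{0,1,2} = 3
g(8) = mex{0,1} = 2
g(9) = mex{0,1,3} = 2
g(10) = mex{1,2} = 0
So g(10) = 0.

0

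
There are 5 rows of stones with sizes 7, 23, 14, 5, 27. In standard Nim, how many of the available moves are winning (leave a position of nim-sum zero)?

0

Compute the nim-sum pairwise:
7 XOR 23 = 16
16 XOR 14 = 30
30 XOR 5 = 27
27 XOR 27 = 0
The nim-sum is already 0, so every move leaves a nonzero nim-sum — there are no winning moves.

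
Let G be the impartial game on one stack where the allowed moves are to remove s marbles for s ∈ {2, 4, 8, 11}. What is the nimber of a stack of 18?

Grundy values for subtraction set {2, 4, 8, 11}:
k:     0  1  2  3  4  5  6  7  8  9 10 11 12 13 14 15 16 17 18
g(k):  0  0  1  1  2  2  0  0  1  1  2  2  3  0  4  1  0  2  1
So g(18) = 1.

1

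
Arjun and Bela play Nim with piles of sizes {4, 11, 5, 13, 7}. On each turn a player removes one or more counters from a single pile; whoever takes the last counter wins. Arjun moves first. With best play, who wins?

Write each in binary and XOR column by column:
  0100  (4)
  1011  (11)
  0101  (5)
  1101  (13)
  0111  (7)
  ----
  0000  (0)
The nim-sum is 0, so this is a P-position: the player to move is in a losing position under optimal play; Arjun is about to move from it and so loses — Bela wins.

Bela wins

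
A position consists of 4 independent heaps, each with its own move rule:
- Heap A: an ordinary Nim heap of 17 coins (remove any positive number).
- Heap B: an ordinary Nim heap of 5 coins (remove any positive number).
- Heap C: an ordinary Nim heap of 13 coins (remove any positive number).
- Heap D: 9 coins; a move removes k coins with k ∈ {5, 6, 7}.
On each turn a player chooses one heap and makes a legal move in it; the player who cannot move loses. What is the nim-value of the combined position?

Heap A is a plain Nim heap of size 17, so its Grundy value is 17.
Heap B is a plain Nim heap of size 5, so its Grundy value is 5.
Heap C is a plain Nim heap of size 13, so its Grundy value is 13.
Grundy values for heap D (subtraction set {5, 6, 7}):
k:     0  1  2  3  4  5  6  7  8  9
g(k):  0  0  0  0  0  1  1  1  1  1
So g(9) = 1.
The value of a disjunctive sum is the nim-sum of the parts.
Combined value = 17 ⊕ 5 ⊕ 13 ⊕ 1 = 24.

24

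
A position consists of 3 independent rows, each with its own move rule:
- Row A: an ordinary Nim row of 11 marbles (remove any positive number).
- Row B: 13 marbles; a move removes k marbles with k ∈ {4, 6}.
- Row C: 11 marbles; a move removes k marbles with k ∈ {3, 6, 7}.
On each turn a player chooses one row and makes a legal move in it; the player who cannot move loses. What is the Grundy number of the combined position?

11

Row A is a plain Nim row of size 11, so its Grundy value is 11.
Grundy values for row B (subtraction set {4, 6}):
k:     0  1  2  3  4  5  6  7  8  9 10 11 12 13
g(k):  0  0  0  0  1  1  1  1  2  2  0  0  0  0
So g(13) = 0.
For row C, compute g(0), g(1), … with moves {3, 6, 7}:
k:     0  1  2  3  4  5  6  7  8  9 10 11
g(k):  0  0  0  1  1  1  2  2  2  3  0  0
So g(11) = 0.
The value of a disjunctive sum is the nim-sum of the parts.
Combined value = 11 ⊕ 0 ⊕ 0 = 11.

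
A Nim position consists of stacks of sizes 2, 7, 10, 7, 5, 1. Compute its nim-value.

Bitwise XOR of the heap sizes:
  0010  (2)
  0111  (7)
  1010  (10)
  0111  (7)
  0101  (5)
  0001  (1)
  ----
  1100  (12)

12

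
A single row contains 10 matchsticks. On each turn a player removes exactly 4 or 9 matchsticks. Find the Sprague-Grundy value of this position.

2

Grundy values for subtraction set {4, 9}:
g(0) = mex{} = 0
g(1) = mex{} = 0
g(2) = mex{} = 0
g(3) = mex{} = 0
g(4) = mex{0} = 1
g(5) = mex{0} = 1
g(6) = mex{0} = 1
g(7) = mex{0} = 1
g(8) = mex{1} = 0
g(9) = mex{0,1} = 2
g(10) = mex{0,1} = 2
So g(10) = 2.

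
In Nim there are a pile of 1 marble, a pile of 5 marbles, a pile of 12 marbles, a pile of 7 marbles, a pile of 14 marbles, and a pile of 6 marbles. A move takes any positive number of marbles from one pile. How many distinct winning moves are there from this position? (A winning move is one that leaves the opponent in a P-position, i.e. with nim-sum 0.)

5

Compute the nim-sum pairwise:
1 ^ 5 = 4
4 ^ 12 = 8
8 ^ 7 = 15
15 ^ 14 = 1
1 ^ 6 = 7
The overall nim-sum is X = 7. A pile of size p has a winning move iff p XOR X < p (reduce it to p XOR X).
  1: 1 XOR 7 = 6 ≥ 1 — no move.
  5: 5 XOR 7 = 2 < 5 — winning move (to 2).
  12: 12 XOR 7 = 11 < 12 — winning move (to 11).
  7: 7 XOR 7 = 0 < 7 — winning move (to 0).
  14: 14 XOR 7 = 9 < 14 — winning move (to 9).
  6: 6 XOR 7 = 1 < 6 — winning move (to 1).
That gives 5 winning moves.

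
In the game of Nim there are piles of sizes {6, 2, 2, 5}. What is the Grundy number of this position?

Compute the nim-sum pairwise:
6 XOR 2 = 4
4 XOR 2 = 6
6 XOR 5 = 3

3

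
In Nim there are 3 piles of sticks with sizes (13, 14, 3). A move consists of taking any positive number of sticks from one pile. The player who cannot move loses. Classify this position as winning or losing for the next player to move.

Losing position

Bitwise XOR of the heap sizes:
  1101  (13)
  1110  (14)
  0011  (3)
  ----
  0000  (0)
The nim-sum is 0, so this is a P-position: the player to move is in a losing position under optimal play.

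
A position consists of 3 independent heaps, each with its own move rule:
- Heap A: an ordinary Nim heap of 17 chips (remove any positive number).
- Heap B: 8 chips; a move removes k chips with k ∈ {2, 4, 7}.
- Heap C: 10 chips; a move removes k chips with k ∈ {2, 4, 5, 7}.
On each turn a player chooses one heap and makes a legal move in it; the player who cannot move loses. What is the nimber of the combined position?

16

Heap A is a plain Nim heap of size 17, so its Grundy value is 17.
Build the Grundy sequence for heap B with g(k) = mex{g(k−s) : s ∈ {2, 4, 7}, s ≤ k}:
k:     0  1  2  3  4  5  6  7  8
g(k):  0  0  1  1  2  2  0  3  1
So g(8) = 1.
Grundy values for heap C (subtraction set {2, 4, 5, 7}):
g(0) = mex{} = 0
g(1) = mex{} = 0
g(2) = mex{0} = 1
g(3) = mex{0} = 1
g(4) = mex{0,1} = 2
g(5) = mex{0,1} = 2
g(6) = mex{0,1,2} = 3
g(7) = mex{0,1,2} = 3
g(8) = mex{0,1,2,3} = 4
g(9) = mex{1,2,3} = 0
g(10) = mex{1,2,3,4} = 0
So g(10) = 0.
The value of a disjunctive sum is the nim-sum of the parts.
Combined value = 17 XOR 1 XOR 0 = 16.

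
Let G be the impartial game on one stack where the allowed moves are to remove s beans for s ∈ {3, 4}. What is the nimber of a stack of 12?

Compute g(0), g(1), … for moves {3, 4}:
g(0) = mex{} = 0
g(1) = mex{} = 0
g(2) = mex{} = 0
g(3) = mex{0} = 1
g(4) = mex{0} = 1
g(5) = mex{0} = 1
g(6) = mex{0,1} = 2
g(7) = mex{1} = 0
g(8) = mex{1} = 0
g(9) = mex{1,2} = 0
g(10) = mex{0,2} = 1
g(11) = mex{0} = 1
g(12) = mex{0} = 1
So g(12) = 1.

1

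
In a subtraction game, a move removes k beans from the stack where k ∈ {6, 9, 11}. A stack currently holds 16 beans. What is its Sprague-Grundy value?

2

Grundy values for subtraction set {6, 9, 11}:
k:     0  1  2  3  4  5  6  7  8  9 10 11 12 13 14 15 16
g(k):  0  0  0  0  0  0  1  1  1  1  1  1  2  2  2  2  2
So g(16) = 2.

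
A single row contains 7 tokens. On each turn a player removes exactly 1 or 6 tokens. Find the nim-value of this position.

0

Grundy values for subtraction set {1, 6}:
g(0) = mex{} = 0
g(1) = mex{0} = 1
g(2) = mex{1} = 0
g(3) = mex{0} = 1
g(4) = mex{1} = 0
g(5) = mex{0} = 1
g(6) = mex{0,1} = 2
g(7) = mex{1,2} = 0
So g(7) = 0.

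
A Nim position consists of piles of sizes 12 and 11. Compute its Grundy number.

In binary:
  1100  (12)
  1011  (11)
  ----
  0111  (7)

7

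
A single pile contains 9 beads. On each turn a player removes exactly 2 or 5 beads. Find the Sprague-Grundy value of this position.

1

Build the Grundy sequence with g(k) = mex{g(k−s) : s ∈ {2, 5}, s ≤ k}:
g(0) = mex{} = 0
g(1) = mex{} = 0
g(2) = mex{0} = 1
g(3) = mex{0} = 1
g(4) = mex{1} = 0
g(5) = mex{0,1} = 2
g(6) = mex{0} = 1
g(7) = mex{1,2} = 0
g(8) = mex{1} = 0
g(9) = mex{0} = 1
So g(9) = 1.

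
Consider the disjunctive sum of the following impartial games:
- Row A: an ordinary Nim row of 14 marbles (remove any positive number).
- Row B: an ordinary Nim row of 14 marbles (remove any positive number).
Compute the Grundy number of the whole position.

0

Row A is a plain Nim row of size 14, so its Grundy value is 14.
Row B is a plain Nim row of size 14, so its Grundy value is 14.
By the Sprague-Grundy theorem, the Grundy value of a sum of independent games is the XOR of the component values.
Combined value = 14 ⊕ 14 = 0.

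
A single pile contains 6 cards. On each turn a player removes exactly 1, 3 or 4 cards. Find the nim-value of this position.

2

Compute g(0), g(1), … for moves {1, 3, 4}:
g(0) = mex{} = 0
g(1) = mex{0} = 1
g(2) = mex{1} = 0
g(3) = mex{0} = 1
g(4) = mex{0,1} = 2
g(5) = mex{0,1,2} = 3
g(6) = mex{0,1,3} = 2
So g(6) = 2.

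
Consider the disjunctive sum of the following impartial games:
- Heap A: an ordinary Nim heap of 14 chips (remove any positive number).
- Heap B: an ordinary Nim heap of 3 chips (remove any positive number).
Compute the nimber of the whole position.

Heap A is a plain Nim heap of size 14, so its Grundy value is 14.
Heap B is a plain Nim heap of size 3, so its Grundy value is 3.
By the Sprague-Grundy theorem, the Grundy value of a sum of independent games is the XOR of the component values.
Combined value = 14 XOR 3 = 13.

13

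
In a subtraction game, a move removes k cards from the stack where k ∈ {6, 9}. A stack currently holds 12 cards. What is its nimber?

Build the Grundy sequence with g(k) = mex{g(k−s) : s ∈ {6, 9}, s ≤ k}:
g(0) = mex{} = 0
g(1) = mex{} = 0
g(2) = mex{} = 0
g(3) = mex{} = 0
g(4) = mex{} = 0
g(5) = mex{} = 0
g(6) = mex{0} = 1
g(7) = mex{0} = 1
g(8) = mex{0} = 1
g(9) = mex{0} = 1
g(10) = mex{0} = 1
g(11) = mex{0} = 1
g(12) = mex{0,1} = 2
So g(12) = 2.

2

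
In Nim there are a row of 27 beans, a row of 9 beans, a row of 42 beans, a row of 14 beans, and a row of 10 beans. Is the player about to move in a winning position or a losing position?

Nim-sum: 27 ^ 9 ^ 42 ^ 14 ^ 10 = 60.
The nim-sum is 60 ≠ 0, so this is an N-position: the player to move can win.

Winning position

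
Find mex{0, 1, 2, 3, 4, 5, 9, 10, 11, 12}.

6

The values 0, 1, 2, 3, 4, 5 are all present; 6 is the first non-negative integer missing from the set.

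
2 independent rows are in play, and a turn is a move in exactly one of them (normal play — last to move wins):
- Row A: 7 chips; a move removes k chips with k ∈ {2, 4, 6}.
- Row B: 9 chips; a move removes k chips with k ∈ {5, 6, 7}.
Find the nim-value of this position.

2

Grundy values for row A (subtraction set {2, 4, 6}):
k:     0  1  2  3  4  5  6  7
g(k):  0  0  1  1  2  2  3  3
So g(7) = 3.
Grundy values for row B (subtraction set {5, 6, 7}):
k:     0  1  2  3  4  5  6  7  8  9
g(k):  0  0  0  0  0  1  1  1  1  1
So g(9) = 1.
By the Sprague-Grundy theorem, the Grundy value of a sum of independent games is the XOR of the component values.
Combined value = 3 ⊕ 1 = 2.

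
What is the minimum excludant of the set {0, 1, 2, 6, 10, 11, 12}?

3

The values 0, 1, 2 are all present; 3 is the first non-negative integer missing from the set.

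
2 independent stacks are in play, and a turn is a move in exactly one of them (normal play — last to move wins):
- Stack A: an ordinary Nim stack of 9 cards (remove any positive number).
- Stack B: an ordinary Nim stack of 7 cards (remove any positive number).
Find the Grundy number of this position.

14

Stack A is a plain Nim stack of size 9, so its Grundy value is 9.
Stack B is a plain Nim stack of size 7, so its Grundy value is 7.
The value of a disjunctive sum is the nim-sum of the parts.
Combined value = 9 XOR 7 = 14.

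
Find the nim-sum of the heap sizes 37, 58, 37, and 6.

60

Compute the nim-sum pairwise:
37 ⊕ 58 = 31
31 ⊕ 37 = 58
58 ⊕ 6 = 60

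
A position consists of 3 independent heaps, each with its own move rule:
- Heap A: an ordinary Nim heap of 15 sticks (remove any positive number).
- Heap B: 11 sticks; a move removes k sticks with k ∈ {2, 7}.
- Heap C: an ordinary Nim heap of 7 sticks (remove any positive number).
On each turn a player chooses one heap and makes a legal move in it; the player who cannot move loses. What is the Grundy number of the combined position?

9

Heap A is a plain Nim heap of size 15, so its Grundy value is 15.
For heap B, compute g(0), g(1), … with moves {2, 7}:
k:     0  1  2  3  4  5  6  7  8  9 10 11
g(k):  0  0  1  1  0  0  1  1  2  0  0  1
So g(11) = 1.
Heap C is a plain Nim heap of size 7, so its Grundy value is 7.
By the Sprague-Grundy theorem, the Grundy value of a sum of independent games is the XOR of the component values.
Combined value = 15 XOR 1 XOR 7 = 9.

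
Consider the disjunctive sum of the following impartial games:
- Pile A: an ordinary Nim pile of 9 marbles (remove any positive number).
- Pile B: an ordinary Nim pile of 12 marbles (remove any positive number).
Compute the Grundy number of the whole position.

5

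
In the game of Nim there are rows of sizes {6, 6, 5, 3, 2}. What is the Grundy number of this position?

Compute the nim-sum pairwise:
6 ⊕ 6 = 0
0 ⊕ 5 = 5
5 ⊕ 3 = 6
6 ⊕ 2 = 4

4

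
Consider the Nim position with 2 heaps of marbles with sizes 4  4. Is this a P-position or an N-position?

Compute the nim-sum pairwise:
4 ⊕ 4 = 0
The nim-sum is 0, so this is a P-position: the player to move is in a losing position under optimal play.

P-position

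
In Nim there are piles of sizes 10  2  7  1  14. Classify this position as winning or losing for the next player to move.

Losing position

Compute the nim-sum pairwise:
10 ⊕ 2 = 8
8 ⊕ 7 = 15
15 ⊕ 1 = 14
14 ⊕ 14 = 0
The nim-sum is 0, so this is a P-position: the player to move is in a losing position under optimal play.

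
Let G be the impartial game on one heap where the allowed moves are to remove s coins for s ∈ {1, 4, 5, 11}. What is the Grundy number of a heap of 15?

Build the Grundy sequence with g(k) = mex{g(k−s) : s ∈ {1, 4, 5, 11}, s ≤ k}:
k:     0  1  2  3  4  5  6  7  8  9 10 11 12 13 14 15
g(k):  0  1  0  1  2  3  2  3  0  1  0  1  2  3  2  3
So g(15) = 3.

3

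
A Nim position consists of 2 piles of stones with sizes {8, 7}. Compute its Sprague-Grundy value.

15

Nim-sum: 8 ⊕ 7 = 15.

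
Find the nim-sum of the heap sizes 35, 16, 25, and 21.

63

Nim-sum: 35 XOR 16 XOR 25 XOR 21 = 63.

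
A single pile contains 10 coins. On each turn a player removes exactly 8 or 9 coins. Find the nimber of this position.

1

Build the Grundy sequence with g(k) = mex{g(k−s) : s ∈ {8, 9}, s ≤ k}:
k:     0  1  2  3  4  5  6  7  8  9 10
g(k):  0  0  0  0  0  0  0  0  1  1  1
So g(10) = 1.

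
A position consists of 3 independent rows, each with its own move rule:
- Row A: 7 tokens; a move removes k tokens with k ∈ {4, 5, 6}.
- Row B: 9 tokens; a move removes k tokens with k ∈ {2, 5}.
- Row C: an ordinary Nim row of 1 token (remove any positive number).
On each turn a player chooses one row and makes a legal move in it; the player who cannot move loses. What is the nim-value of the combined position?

1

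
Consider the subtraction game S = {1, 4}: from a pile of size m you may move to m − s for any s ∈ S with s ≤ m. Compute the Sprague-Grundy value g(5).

0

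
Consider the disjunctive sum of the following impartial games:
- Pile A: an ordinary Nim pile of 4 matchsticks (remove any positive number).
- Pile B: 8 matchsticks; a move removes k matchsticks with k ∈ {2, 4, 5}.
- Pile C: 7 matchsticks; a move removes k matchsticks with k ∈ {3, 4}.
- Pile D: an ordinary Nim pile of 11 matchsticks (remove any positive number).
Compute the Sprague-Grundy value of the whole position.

Pile A is a plain Nim pile of size 4, so its Grundy value is 4.
Grundy values for pile B (subtraction set {2, 4, 5}):
k:     0  1  2  3  4  5  6  7  8
g(k):  0  0  1  1  2  2  3  0  0
So g(8) = 0.
For pile C, compute g(0), g(1), … with moves {3, 4}:
k:     0  1  2  3  4  5  6  7
g(k):  0  0  0  1  1  1  2  0
So g(7) = 0.
Pile D is a plain Nim pile of size 11, so its Grundy value is 11.
The value of a disjunctive sum is the nim-sum of the parts.
Combined value = 4 XOR 0 XOR 0 XOR 11 = 15.

15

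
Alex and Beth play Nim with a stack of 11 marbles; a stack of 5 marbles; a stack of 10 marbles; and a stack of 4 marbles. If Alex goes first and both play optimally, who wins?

Beth wins

Nim-sum: 11 ⊕ 5 ⊕ 10 ⊕ 4 = 0.
The nim-sum is 0, so this is a P-position: the player to move is in a losing position under optimal play; Alex is about to move from it and so loses — Beth wins.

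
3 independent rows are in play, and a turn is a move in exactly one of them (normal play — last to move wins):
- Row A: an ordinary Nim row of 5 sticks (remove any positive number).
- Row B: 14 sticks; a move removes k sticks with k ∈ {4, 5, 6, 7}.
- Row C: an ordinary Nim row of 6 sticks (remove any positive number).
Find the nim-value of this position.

Row A is a plain Nim row of size 5, so its Grundy value is 5.
Build the Grundy sequence for row B with g(k) = mex{g(k−s) : s ∈ {4, 5, 6, 7}, s ≤ k}:
g(0) = mex{} = 0
g(1) = mex{} = 0
g(2) = mex{} = 0
g(3) = mex{} = 0
g(4) = mex{0} = 1
g(5) = mex{0} = 1
g(6) = mex{0} = 1
g(7) = mex{0} = 1
g(8) = mex{0,1} = 2
g(9) = mex{0,1} = 2
g(10) = mex{0,1} = 2
g(11) = mex{1} = 0
g(12) = mex{1,2} = 0
g(13) = mex{1,2} = 0
g(14) = mex{1,2} = 0
So g(14) = 0.
Row C is a plain Nim row of size 6, so its Grundy value is 6.
The value of a disjunctive sum is the nim-sum of the parts.
Combined value = 5 XOR 0 XOR 6 = 3.

3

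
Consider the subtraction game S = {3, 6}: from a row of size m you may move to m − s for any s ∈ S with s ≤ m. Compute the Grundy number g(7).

2

Build the Grundy sequence with g(k) = mex{g(k−s) : s ∈ {3, 6}, s ≤ k}:
g(0) = mex{} = 0
g(1) = mex{} = 0
g(2) = mex{} = 0
g(3) = mex{0} = 1
g(4) = mex{0} = 1
g(5) = mex{0} = 1
g(6) = mex{0,1} = 2
g(7) = mex{0,1} = 2
So g(7) = 2.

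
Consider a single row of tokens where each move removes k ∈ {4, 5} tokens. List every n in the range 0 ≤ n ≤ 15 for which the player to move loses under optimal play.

0, 1, 2, 3, 9, 10, 11, 12

Build the Grundy sequence with g(k) = mex{g(k−s) : s ∈ {4, 5}, s ≤ k}:
k:     0  1  2  3  4  5  6  7  8  9 10 11 12 13 14 15
g(k):  0  0  0  0  1  1  1  1  2  0  0  0  0  1  1  1
The P-positions (g = 0) in 0..15 are 0, 1, 2, 3, 9, 10, 11, 12.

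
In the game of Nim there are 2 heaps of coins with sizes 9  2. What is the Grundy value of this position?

11

Compute the nim-sum pairwise:
9 ⊕ 2 = 11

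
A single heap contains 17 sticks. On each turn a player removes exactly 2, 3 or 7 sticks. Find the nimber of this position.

Build the Grundy sequence with g(k) = mex{g(k−s) : s ∈ {2, 3, 7}, s ≤ k}:
k:     0  1  2  3  4  5  6  7  8  9 10 11 12 13 14 15 16 17
g(k):  0  0  1  1  2  0  0  1  1  2  0  0  1  1  2  0  0  1
So g(17) = 1.

1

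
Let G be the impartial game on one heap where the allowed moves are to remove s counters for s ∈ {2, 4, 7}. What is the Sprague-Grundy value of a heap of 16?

2

Build the Grundy sequence with g(k) = mex{g(k−s) : s ∈ {2, 4, 7}, s ≤ k}:
k:     0  1  2  3  4  5  6  7  8  9 10 11 12 13 14 15 16
g(k):  0  0  1  1  2  2  0  3  1  0  2  1  0  2  1  0  2
So g(16) = 2.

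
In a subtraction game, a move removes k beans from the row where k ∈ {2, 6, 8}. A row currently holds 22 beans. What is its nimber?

Build the Grundy sequence with g(k) = mex{g(k−s) : s ∈ {2, 6, 8}, s ≤ k}:
k:     0  1  2  3  4  5  6  7  8  9 10 11 12 13 14 15 16 17 18 19 20 21 22
g(k):  0  0  1  1  0  0  1  1  2  2  3  3  2  2  0  0  1  1  0  0  1  1  2
So g(22) = 2.

2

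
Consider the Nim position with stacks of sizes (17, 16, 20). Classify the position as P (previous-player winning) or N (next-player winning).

N-position

Compute the nim-sum pairwise:
17 ⊕ 16 = 1
1 ⊕ 20 = 21
The nim-sum is 21 ≠ 0, so this is an N-position: the player to move can win.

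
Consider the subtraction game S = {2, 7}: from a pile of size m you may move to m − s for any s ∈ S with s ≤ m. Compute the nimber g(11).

Build the Grundy sequence with g(k) = mex{g(k−s) : s ∈ {2, 7}, s ≤ k}:
g(0) = mex{} = 0
g(1) = mex{} = 0
g(2) = mex{0} = 1
g(3) = mex{0} = 1
g(4) = mex{1} = 0
g(5) = mex{1} = 0
g(6) = mex{0} = 1
g(7) = mex{0} = 1
g(8) = mex{0,1} = 2
g(9) = mex{1} = 0
g(10) = mex{1,2} = 0
g(11) = mex{0} = 1
So g(11) = 1.

1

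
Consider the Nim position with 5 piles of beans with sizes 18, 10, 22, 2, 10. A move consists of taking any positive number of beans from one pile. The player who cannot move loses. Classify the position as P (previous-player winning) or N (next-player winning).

In binary:
  10010  (18)
  01010  (10)
  10110  (22)
  00010  (2)
  01010  (10)
  -----
  00110  (6)
The nim-sum is 6 ≠ 0, so this is an N-position: the player to move can win.

N-position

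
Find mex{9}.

0 is not in the set, so the mex is 0.

0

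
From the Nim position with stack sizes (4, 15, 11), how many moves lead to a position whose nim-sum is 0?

Nim-sum: 4 XOR 15 XOR 11 = 0.
The nim-sum is already 0, so every move leaves a nonzero nim-sum — there are no winning moves.

0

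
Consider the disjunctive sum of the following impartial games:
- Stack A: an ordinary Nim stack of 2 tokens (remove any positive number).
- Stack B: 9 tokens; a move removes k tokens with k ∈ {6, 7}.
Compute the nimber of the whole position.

Stack A is a plain Nim stack of size 2, so its Grundy value is 2.
Grundy values for stack B (subtraction set {6, 7}):
g(0) = mex{} = 0
g(1) = mex{} = 0
g(2) = mex{} = 0
g(3) = mex{} = 0
g(4) = mex{} = 0
g(5) = mex{} = 0
g(6) = mex{0} = 1
g(7) = mex{0} = 1
g(8) = mex{0} = 1
g(9) = mex{0} = 1
So g(9) = 1.
By the Sprague-Grundy theorem, the Grundy value of a sum of independent games is the XOR of the component values.
Combined value = 2 XOR 1 = 3.

3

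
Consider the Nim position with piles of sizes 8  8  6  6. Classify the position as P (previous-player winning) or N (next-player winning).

P-position

Nim-sum: 8 ⊕ 8 ⊕ 6 ⊕ 6 = 0.
The nim-sum is 0, so this is a P-position: the player to move is in a losing position under optimal play.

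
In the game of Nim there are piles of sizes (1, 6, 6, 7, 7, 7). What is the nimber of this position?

Write each in binary and XOR column by column:
  001  (1)
  110  (6)
  110  (6)
  111  (7)
  111  (7)
  111  (7)
  ---
  110  (6)

6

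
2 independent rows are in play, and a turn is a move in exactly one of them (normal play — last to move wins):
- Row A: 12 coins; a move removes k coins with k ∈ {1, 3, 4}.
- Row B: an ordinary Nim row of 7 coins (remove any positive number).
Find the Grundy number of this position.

4

Build the Grundy sequence for row A with g(k) = mex{g(k−s) : s ∈ {1, 3, 4}, s ≤ k}:
k:     0  1  2  3  4  5  6  7  8  9 10 11 12
g(k):  0  1  0  1  2  3  2  0  1  0  1  2  3
So g(12) = 3.
Row B is a plain Nim row of size 7, so its Grundy value is 7.
The value of a disjunctive sum is the nim-sum of the parts.
Combined value = 3 ⊕ 7 = 4.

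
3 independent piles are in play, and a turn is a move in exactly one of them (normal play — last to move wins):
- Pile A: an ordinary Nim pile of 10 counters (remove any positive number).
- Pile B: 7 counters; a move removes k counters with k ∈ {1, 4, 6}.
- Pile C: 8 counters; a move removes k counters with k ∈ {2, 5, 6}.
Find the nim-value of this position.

Pile A is a plain Nim pile of size 10, so its Grundy value is 10.
For pile B, compute g(0), g(1), … with moves {1, 4, 6}:
g(0) = mex{} = 0
g(1) = mex{0} = 1
g(2) = mex{1} = 0
g(3) = mex{0} = 1
g(4) = mex{0,1} = 2
g(5) = mex{1,2} = 0
g(6) = mex{0} = 1
g(7) = mex{1} = 0
So g(7) = 0.
Grundy values for pile C (subtraction set {2, 5, 6}):
g(0) = mex{} = 0
g(1) = mex{} = 0
g(2) = mex{0} = 1
g(3) = mex{0} = 1
g(4) = mex{1} = 0
g(5) = mex{0,1} = 2
g(6) = mex{0} = 1
g(7) = mex{0,1,2} = 3
g(8) = mex{1} = 0
So g(8) = 0.
The value of a disjunctive sum is the nim-sum of the parts.
Combined value = 10 XOR 0 XOR 0 = 10.

10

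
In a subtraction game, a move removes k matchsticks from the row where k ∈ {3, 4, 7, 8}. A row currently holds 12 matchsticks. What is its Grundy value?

Compute g(0), g(1), … for moves {3, 4, 7, 8}:
g(0) = mex{} = 0
g(1) = mex{} = 0
g(2) = mex{} = 0
g(3) = mex{0} = 1
g(4) = mex{0} = 1
g(5) = mex{0} = 1
g(6) = mex{0,1} = 2
g(7) = mex{0,1} = 2
g(8) = mex{0,1} = 2
g(9) = mex{0,1,2} = 3
g(10) = mex{0,1,2} = 3
g(11) = mex{1,2} = 0
g(12) = mex{1,2,3} = 0
So g(12) = 0.

0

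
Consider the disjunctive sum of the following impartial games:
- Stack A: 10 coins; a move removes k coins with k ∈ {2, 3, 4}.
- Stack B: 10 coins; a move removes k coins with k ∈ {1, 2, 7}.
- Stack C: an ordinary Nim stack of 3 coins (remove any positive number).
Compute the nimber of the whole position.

For stack A, compute g(0), g(1), … with moves {2, 3, 4}:
g(0) = mex{} = 0
g(1) = mex{} = 0
g(2) = mex{0} = 1
g(3) = mex{0} = 1
g(4) = mex{0,1} = 2
g(5) = mex{0,1} = 2
g(6) = mex{1,2} = 0
g(7) = mex{1,2} = 0
g(8) = mex{0,2} = 1
g(9) = mex{0,2} = 1
g(10) = mex{0,1} = 2
So g(10) = 2.
Grundy values for stack B (subtraction set {1, 2, 7}):
k:     0  1  2  3  4  5  6  7  8  9 10
g(k):  0  1  2  0  1  2  0  1  2  0  1
So g(10) = 1.
Stack C is a plain Nim stack of size 3, so its Grundy value is 3.
The value of a disjunctive sum is the nim-sum of the parts.
Combined value = 2 ⊕ 1 ⊕ 3 = 0.

0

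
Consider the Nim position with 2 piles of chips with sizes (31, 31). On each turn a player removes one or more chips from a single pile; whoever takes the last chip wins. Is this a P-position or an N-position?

Nim-sum: 31 ^ 31 = 0.
The nim-sum is 0, so this is a P-position: the player to move is in a losing position under optimal play.

P-position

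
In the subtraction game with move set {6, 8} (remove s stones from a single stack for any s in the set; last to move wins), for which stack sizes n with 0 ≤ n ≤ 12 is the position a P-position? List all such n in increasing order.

0, 1, 2, 3, 4, 5

Compute g(0), g(1), … for moves {6, 8}:
g(0) = mex{} = 0
g(1) = mex{} = 0
g(2) = mex{} = 0
g(3) = mex{} = 0
g(4) = mex{} = 0
g(5) = mex{} = 0
g(6) = mex{0} = 1
g(7) = mex{0} = 1
g(8) = mex{0} = 1
g(9) = mex{0} = 1
g(10) = mex{0} = 1
g(11) = mex{0} = 1
g(12) = mex{0,1} = 2
The P-positions (g = 0) in 0..12 are 0, 1, 2, 3, 4, 5.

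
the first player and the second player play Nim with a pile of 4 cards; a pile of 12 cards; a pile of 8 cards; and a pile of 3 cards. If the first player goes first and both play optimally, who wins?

Compute the nim-sum pairwise:
4 ^ 12 = 8
8 ^ 8 = 0
0 ^ 3 = 3
The nim-sum is 3 ≠ 0, so this is an N-position: the player to move can win; the first player has a winning move.

the first player wins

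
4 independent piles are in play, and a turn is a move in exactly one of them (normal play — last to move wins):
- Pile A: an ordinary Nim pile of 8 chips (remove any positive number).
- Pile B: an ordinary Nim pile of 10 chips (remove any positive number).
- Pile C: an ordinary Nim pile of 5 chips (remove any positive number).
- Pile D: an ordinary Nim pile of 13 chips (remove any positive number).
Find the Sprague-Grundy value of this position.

Pile A is a plain Nim pile of size 8, so its Grundy value is 8.
Pile B is a plain Nim pile of size 10, so its Grundy value is 10.
Pile C is a plain Nim pile of size 5, so its Grundy value is 5.
Pile D is a plain Nim pile of size 13, so its Grundy value is 13.
The value of a disjunctive sum is the nim-sum of the parts.
Combined value = 8 XOR 10 XOR 5 XOR 13 = 10.

10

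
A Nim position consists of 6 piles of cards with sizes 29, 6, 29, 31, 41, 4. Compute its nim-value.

52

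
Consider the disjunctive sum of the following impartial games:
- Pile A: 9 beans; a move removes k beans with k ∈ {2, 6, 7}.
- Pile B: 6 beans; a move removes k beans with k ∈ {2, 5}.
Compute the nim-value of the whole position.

1

For pile A, compute g(0), g(1), … with moves {2, 6, 7}:
k:     0  1  2  3  4  5  6  7  8  9
g(k):  0  0  1  1  0  0  1  1  2  0
So g(9) = 0.
Build the Grundy sequence for pile B with g(k) = mex{g(k−s) : s ∈ {2, 5}, s ≤ k}:
k:     0  1  2  3  4  5  6
g(k):  0  0  1  1  0  2  1
So g(6) = 1.
The value of a disjunctive sum is the nim-sum of the parts.
Combined value = 0 XOR 1 = 1.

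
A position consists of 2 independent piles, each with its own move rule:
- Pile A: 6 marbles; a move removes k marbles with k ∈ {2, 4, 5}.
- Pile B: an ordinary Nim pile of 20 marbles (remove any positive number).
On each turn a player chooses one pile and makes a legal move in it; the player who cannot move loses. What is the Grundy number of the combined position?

23

For pile A, compute g(0), g(1), … with moves {2, 4, 5}:
g(0) = mex{} = 0
g(1) = mex{} = 0
g(2) = mex{0} = 1
g(3) = mex{0} = 1
g(4) = mex{0,1} = 2
g(5) = mex{0,1} = 2
g(6) = mex{0,1,2} = 3
So g(6) = 3.
Pile B is a plain Nim pile of size 20, so its Grundy value is 20.
By the Sprague-Grundy theorem, the Grundy value of a sum of independent games is the XOR of the component values.
Combined value = 3 XOR 20 = 23.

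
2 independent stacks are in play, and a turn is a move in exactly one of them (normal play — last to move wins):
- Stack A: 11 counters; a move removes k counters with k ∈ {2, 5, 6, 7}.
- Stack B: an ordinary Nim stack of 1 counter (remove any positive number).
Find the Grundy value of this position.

For stack A, compute g(0), g(1), … with moves {2, 5, 6, 7}:
g(0) = mex{} = 0
g(1) = mex{} = 0
g(2) = mex{0} = 1
g(3) = mex{0} = 1
g(4) = mex{1} = 0
g(5) = mex{0,1} = 2
g(6) = mex{0} = 1
g(7) = mex{0,1,2} = 3
g(8) = mex{0,1} = 2
g(9) = mex{0,1,3} = 2
g(10) = mex{0,1,2} = 3
g(11) = mex{0,1,2} = 3
So g(11) = 3.
Stack B is a plain Nim stack of size 1, so its Grundy value is 1.
By the Sprague-Grundy theorem, the Grundy value of a sum of independent games is the XOR of the component values.
Combined value = 3 ⊕ 1 = 2.

2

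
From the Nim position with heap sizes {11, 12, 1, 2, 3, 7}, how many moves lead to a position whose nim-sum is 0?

0

Nim-sum: 11 ⊕ 12 ⊕ 1 ⊕ 2 ⊕ 3 ⊕ 7 = 0.
The nim-sum is already 0, so every move leaves a nonzero nim-sum — there are no winning moves.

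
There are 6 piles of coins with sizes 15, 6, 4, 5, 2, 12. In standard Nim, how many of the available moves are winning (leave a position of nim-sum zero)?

5

Compute the nim-sum pairwise:
15 XOR 6 = 9
9 XOR 4 = 13
13 XOR 5 = 8
8 XOR 2 = 10
10 XOR 12 = 6
The overall nim-sum is X = 6. A pile of size p has a winning move iff p XOR X < p (reduce it to p XOR X).
  15: 15 XOR 6 = 9 < 15 — winning move (to 9).
  6: 6 XOR 6 = 0 < 6 — winning move (to 0).
  4: 4 XOR 6 = 2 < 4 — winning move (to 2).
  5: 5 XOR 6 = 3 < 5 — winning move (to 3).
  2: 2 XOR 6 = 4 ≥ 2 — no move.
  12: 12 XOR 6 = 10 < 12 — winning move (to 10).
That gives 5 winning moves.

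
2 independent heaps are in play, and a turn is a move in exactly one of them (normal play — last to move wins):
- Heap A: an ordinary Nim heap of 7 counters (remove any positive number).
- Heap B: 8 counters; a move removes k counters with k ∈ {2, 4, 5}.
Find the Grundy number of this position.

7

Heap A is a plain Nim heap of size 7, so its Grundy value is 7.
Build the Grundy sequence for heap B with g(k) = mex{g(k−s) : s ∈ {2, 4, 5}, s ≤ k}:
g(0) = mex{} = 0
g(1) = mex{} = 0
g(2) = mex{0} = 1
g(3) = mex{0} = 1
g(4) = mex{0,1} = 2
g(5) = mex{0,1} = 2
g(6) = mex{0,1,2} = 3
g(7) = mex{1,2} = 0
g(8) = mex{1,2,3} = 0
So g(8) = 0.
By the Sprague-Grundy theorem, the Grundy value of a sum of independent games is the XOR of the component values.
Combined value = 7 ⊕ 0 = 7.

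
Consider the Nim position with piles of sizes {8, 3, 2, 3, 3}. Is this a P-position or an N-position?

N-position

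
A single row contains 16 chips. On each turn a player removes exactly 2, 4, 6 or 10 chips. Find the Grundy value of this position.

Compute g(0), g(1), … for moves {2, 4, 6, 10}:
k:     0  1  2  3  4  5  6  7  8  9 10 11 12 13 14 15 16
g(k):  0  0  1  1  2  2  3  3  0  0  1  1  2  2  3  3  0
So g(16) = 0.

0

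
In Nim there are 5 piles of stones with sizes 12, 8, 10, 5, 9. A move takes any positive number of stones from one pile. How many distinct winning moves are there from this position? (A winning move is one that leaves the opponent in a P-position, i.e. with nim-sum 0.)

Compute the nim-sum pairwise:
12 XOR 8 = 4
4 XOR 10 = 14
14 XOR 5 = 11
11 XOR 9 = 2
The overall nim-sum is X = 2. A pile of size p has a winning move iff p XOR X < p (reduce it to p XOR X).
  12: 12 XOR 2 = 14 ≥ 12 — no move.
  8: 8 XOR 2 = 10 ≥ 8 — no move.
  10: 10 XOR 2 = 8 < 10 — winning move (to 8).
  5: 5 XOR 2 = 7 ≥ 5 — no move.
  9: 9 XOR 2 = 11 ≥ 9 — no move.
That gives 1 winning move.

1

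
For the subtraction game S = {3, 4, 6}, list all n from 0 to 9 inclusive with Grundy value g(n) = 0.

Compute g(0), g(1), … for moves {3, 4, 6}:
k:     0  1  2  3  4  5  6  7  8  9
g(k):  0  0  0  1  1  1  2  2  2  0
The P-positions (g = 0) in 0..9 are 0, 1, 2, 9.

0, 1, 2, 9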